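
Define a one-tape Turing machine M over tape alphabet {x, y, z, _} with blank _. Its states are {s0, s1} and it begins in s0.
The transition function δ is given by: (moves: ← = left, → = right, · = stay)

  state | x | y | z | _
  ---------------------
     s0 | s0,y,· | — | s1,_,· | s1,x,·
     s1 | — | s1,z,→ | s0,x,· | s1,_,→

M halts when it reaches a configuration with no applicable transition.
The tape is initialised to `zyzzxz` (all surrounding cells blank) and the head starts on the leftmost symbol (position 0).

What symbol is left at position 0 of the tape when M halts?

s0 | [z]yzzxz   read z → write _, move ·, go to s1
s1 | [_]yzzxz   read _ → write _, move →, go to s1
s1 | _[y]zzxz   read y → write z, move →, go to s1
s1 | _z[z]zxz   read z → write x, move ·, go to s0
s0 | _z[x]zxz   read x → write y, move ·, go to s0
s0 | _z[y]zxz
Cell 0 holds _ when M halts.

_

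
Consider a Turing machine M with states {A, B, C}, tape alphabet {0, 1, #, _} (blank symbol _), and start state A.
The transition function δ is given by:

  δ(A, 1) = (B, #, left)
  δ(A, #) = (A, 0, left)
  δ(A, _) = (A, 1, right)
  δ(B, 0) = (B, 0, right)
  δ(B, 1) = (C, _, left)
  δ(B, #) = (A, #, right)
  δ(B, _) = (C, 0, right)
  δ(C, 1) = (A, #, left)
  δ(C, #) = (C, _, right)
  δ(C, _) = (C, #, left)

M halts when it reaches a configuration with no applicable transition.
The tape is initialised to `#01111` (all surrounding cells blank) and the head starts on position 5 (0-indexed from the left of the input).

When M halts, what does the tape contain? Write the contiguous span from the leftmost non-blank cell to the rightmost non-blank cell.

#000_#

A | #0111[1]   read 1 → write #, move left, go to B
B | #011[1]#   read 1 → write _, move left, go to C
C | #01[1]_#   read 1 → write #, move left, go to A
A | #0[1]#_#   read 1 → write #, move left, go to B
B | #[0]##_#   read 0 → write 0, move right, go to B
B | #0[#]#_#   read # → write #, move right, go to A
A | #0#[#]_#   read # → write 0, move left, go to A
A | #0[#]0_#   read # → write 0, move left, go to A
A | #[0]00_#
The non-blank tape span at halt is #000_#.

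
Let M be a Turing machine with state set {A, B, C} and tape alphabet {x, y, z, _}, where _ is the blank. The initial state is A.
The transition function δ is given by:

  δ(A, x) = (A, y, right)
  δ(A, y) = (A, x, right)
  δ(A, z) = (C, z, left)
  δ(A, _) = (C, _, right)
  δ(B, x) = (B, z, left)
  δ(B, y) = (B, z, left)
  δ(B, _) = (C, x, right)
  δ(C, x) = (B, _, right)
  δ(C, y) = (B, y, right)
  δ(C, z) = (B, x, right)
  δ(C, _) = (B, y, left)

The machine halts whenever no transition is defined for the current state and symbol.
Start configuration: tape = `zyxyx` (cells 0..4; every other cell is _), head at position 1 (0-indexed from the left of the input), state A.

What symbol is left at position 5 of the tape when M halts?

z

state=A head=1 tape=z[y]xyx____   (A,y)→(A,x,right)
state=A head=2 tape=zx[x]yx____   (A,x)→(A,y,right)
state=A head=3 tape=zxy[y]x____   (A,y)→(A,x,right)
state=A head=4 tape=zxyx[x]____   (A,x)→(A,y,right)
state=A head=5 tape=zxyxy[_]___   (A,_)→(C,_,right)
state=C head=6 tape=zxyxy_[_]__   (C,_)→(B,y,left)
state=B head=5 tape=zxyxy[_]y__   (B,_)→(C,x,right)
state=C head=6 tape=zxyxyx[y]__   (C,y)→(B,y,right)
state=B head=7 tape=zxyxyxy[_]_   (B,_)→(C,x,right)
state=C head=8 tape=zxyxyxyx[_]   (C,_)→(B,y,left)
state=B head=7 tape=zxyxyxy[x]y   (B,x)→(B,z,left)
state=B head=6 tape=zxyxyx[y]zy   (B,y)→(B,z,left)
state=B head=5 tape=zxyxy[x]zzy   (B,x)→(B,z,left)
state=B head=4 tape=zxyx[y]zzzy   (B,y)→(B,z,left)
state=B head=3 tape=zxy[x]zzzzy   (B,x)→(B,z,left)
state=B head=2 tape=zx[y]zzzzzy   (B,y)→(B,z,left)
state=B head=1 tape=z[x]zzzzzzy   (B,x)→(B,z,left)
state=B head=0 tape=[z]zzzzzzzy
Cell 5 holds z when M halts.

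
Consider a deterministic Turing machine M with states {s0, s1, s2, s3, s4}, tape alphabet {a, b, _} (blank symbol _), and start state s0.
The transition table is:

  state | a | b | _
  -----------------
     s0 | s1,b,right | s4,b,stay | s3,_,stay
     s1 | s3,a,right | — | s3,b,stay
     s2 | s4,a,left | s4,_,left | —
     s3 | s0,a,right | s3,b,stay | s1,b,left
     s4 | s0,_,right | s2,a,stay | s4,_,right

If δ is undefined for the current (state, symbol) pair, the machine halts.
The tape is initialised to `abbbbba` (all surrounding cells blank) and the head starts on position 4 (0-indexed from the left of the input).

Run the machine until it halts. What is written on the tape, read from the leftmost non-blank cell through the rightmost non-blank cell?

baabba

state=s0 head=4 tape=abbb[b]ba   (s0,b)→(s4,b,stay)
state=s4 head=4 tape=abbb[b]ba   (s4,b)→(s2,a,stay)
state=s2 head=4 tape=abbb[a]ba   (s2,a)→(s4,a,left)
state=s4 head=3 tape=abb[b]aba   (s4,b)→(s2,a,stay)
state=s2 head=3 tape=abb[a]aba   (s2,a)→(s4,a,left)
state=s4 head=2 tape=ab[b]aaba   (s4,b)→(s2,a,stay)
state=s2 head=2 tape=ab[a]aaba   (s2,a)→(s4,a,left)
state=s4 head=1 tape=a[b]aaaba   (s4,b)→(s2,a,stay)
state=s2 head=1 tape=a[a]aaaba   (s2,a)→(s4,a,left)
state=s4 head=0 tape=[a]aaaaba   (s4,a)→(s0,_,right)
state=s0 head=1 tape=_[a]aaaba   (s0,a)→(s1,b,right)
state=s1 head=2 tape=_b[a]aaba   (s1,a)→(s3,a,right)
state=s3 head=3 tape=_ba[a]aba   (s3,a)→(s0,a,right)
state=s0 head=4 tape=_baa[a]ba   (s0,a)→(s1,b,right)
state=s1 head=5 tape=_baab[b]a
The non-blank tape span at halt is baabba.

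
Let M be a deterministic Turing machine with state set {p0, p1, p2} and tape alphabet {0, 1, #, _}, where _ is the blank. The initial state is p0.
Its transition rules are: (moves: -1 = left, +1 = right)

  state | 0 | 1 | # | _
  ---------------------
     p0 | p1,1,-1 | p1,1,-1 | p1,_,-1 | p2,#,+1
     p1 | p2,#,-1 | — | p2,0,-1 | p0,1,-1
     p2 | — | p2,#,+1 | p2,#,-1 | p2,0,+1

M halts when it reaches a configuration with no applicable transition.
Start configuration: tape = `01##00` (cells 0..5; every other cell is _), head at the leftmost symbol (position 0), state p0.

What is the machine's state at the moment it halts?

p2

p0 | ___[0]1##00   read 0 → write 1, move -1, go to p1
p1 | __[_]11##00   read _ → write 1, move -1, go to p0
p0 | _[_]111##00   read _ → write #, move +1, go to p2
p2 | _#[1]11##00   read 1 → write #, move +1, go to p2
p2 | _##[1]1##00   read 1 → write #, move +1, go to p2
p2 | _###[1]##00   read 1 → write #, move +1, go to p2
p2 | _####[#]#00   read # → write #, move -1, go to p2
p2 | _###[#]##00   read # → write #, move -1, go to p2
p2 | _##[#]###00   read # → write #, move -1, go to p2
p2 | _#[#]####00   read # → write #, move -1, go to p2
p2 | _[#]#####00   read # → write #, move -1, go to p2
p2 | [_]######00   read _ → write 0, move +1, go to p2
p2 | 0[#]#####00   read # → write #, move -1, go to p2
p2 | [0]######00
No transition is defined for (p2, 0); M halts in state p2.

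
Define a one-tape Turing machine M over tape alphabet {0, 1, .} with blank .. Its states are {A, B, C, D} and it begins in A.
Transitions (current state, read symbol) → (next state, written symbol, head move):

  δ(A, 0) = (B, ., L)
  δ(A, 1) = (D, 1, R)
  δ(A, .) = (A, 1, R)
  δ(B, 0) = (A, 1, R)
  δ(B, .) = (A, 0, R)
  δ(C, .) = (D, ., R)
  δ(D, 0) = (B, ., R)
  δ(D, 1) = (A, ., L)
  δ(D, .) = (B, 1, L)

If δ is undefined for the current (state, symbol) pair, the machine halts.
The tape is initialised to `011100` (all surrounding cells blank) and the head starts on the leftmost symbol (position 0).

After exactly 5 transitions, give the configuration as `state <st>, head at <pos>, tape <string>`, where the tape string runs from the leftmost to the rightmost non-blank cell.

state A, head at 1, tape 011.100

A | .[0]11100   read 0 → write ., move L, go to B
B | [.].11100   read . → write 0, move R, go to A
A | 0[.]11100   read . → write 1, move R, go to A
A | 01[1]1100   read 1 → write 1, move R, go to D
D | 011[1]100   read 1 → write ., move L, go to A
A | 01[1].100
After 5 steps: state A, head at 1, tape 011.100.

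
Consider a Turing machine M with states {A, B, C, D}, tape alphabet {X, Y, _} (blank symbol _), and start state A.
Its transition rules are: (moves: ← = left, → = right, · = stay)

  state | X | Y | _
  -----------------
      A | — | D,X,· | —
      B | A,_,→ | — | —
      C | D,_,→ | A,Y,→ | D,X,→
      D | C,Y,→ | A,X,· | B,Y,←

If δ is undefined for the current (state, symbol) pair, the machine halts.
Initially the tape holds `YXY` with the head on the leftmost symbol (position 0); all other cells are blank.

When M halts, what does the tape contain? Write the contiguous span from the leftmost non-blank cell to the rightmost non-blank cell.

Y_X

A | [Y]XY   read Y → write X, move ·, go to D
D | [X]XY   read X → write Y, move →, go to C
C | Y[X]Y   read X → write _, move →, go to D
D | Y_[Y]   read Y → write X, move ·, go to A
A | Y_[X]
The non-blank tape span at halt is Y_X.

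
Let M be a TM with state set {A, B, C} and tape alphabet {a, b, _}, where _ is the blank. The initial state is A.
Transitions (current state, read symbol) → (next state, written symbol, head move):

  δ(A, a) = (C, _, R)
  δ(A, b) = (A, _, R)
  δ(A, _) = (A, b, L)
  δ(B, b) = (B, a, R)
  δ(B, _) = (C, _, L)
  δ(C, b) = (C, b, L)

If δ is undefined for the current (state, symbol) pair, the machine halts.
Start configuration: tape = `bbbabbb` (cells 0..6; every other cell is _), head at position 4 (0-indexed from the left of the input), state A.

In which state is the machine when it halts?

C

A | bbba[b]bb_   read b → write _, move R, go to A
A | bbba_[b]b_   read b → write _, move R, go to A
A | bbba__[b]_   read b → write _, move R, go to A
A | bbba___[_]   read _ → write b, move L, go to A
A | bbba__[_]b   read _ → write b, move L, go to A
A | bbba_[_]bb   read _ → write b, move L, go to A
A | bbba[_]bbb   read _ → write b, move L, go to A
A | bbb[a]bbbb   read a → write _, move R, go to C
C | bbb_[b]bbb   read b → write b, move L, go to C
C | bbb[_]bbbb
No transition is defined for (C, _); M halts in state C.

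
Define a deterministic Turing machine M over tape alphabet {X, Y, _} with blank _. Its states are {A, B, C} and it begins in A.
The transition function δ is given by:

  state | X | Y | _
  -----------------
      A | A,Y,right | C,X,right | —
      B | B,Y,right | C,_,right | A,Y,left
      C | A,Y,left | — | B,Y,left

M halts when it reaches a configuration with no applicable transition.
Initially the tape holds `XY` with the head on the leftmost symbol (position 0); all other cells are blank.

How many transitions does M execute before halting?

8

state=A head=0 tape=[X]Y__   (A,X)→(A,Y,right)
state=A head=1 tape=Y[Y]__   (A,Y)→(C,X,right)
state=C head=2 tape=YX[_]_   (C,_)→(B,Y,left)
state=B head=1 tape=Y[X]Y_   (B,X)→(B,Y,right)
state=B head=2 tape=YY[Y]_   (B,Y)→(C,_,right)
state=C head=3 tape=YY_[_]   (C,_)→(B,Y,left)
state=B head=2 tape=YY[_]Y   (B,_)→(A,Y,left)
state=A head=1 tape=Y[Y]YY   (A,Y)→(C,X,right)
state=C head=2 tape=YX[Y]Y
M halts after 8 transitions.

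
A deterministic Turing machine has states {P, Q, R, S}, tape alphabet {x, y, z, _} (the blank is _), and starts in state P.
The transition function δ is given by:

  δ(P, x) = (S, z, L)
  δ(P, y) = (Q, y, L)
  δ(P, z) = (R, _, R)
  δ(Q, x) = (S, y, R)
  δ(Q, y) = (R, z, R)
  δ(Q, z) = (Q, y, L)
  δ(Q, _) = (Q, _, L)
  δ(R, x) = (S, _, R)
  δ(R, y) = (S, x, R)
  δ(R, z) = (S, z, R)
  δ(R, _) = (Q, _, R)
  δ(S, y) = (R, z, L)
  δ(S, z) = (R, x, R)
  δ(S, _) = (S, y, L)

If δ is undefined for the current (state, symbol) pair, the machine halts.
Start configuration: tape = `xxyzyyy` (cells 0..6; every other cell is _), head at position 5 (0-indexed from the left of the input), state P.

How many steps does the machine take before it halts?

26

state=P head=5 tape=xxyzy[y]y__   (P,y)→(Q,y,L)
state=Q head=4 tape=xxyz[y]yy__   (Q,y)→(R,z,R)
state=R head=5 tape=xxyzz[y]y__   (R,y)→(S,x,R)
state=S head=6 tape=xxyzzx[y]__   (S,y)→(R,z,L)
state=R head=5 tape=xxyzz[x]z__   (R,x)→(S,_,R)
state=S head=6 tape=xxyzz_[z]__   (S,z)→(R,x,R)
state=R head=7 tape=xxyzz_x[_]_   (R,_)→(Q,_,R)
state=Q head=8 tape=xxyzz_x_[_]   (Q,_)→(Q,_,L)
state=Q head=7 tape=xxyzz_x[_]_   (Q,_)→(Q,_,L)
state=Q head=6 tape=xxyzz_[x]__   (Q,x)→(S,y,R)
state=S head=7 tape=xxyzz_y[_]_   (S,_)→(S,y,L)
state=S head=6 tape=xxyzz_[y]y_   (S,y)→(R,z,L)
state=R head=5 tape=xxyzz[_]zy_   (R,_)→(Q,_,R)
state=Q head=6 tape=xxyzz_[z]y_   (Q,z)→(Q,y,L)
state=Q head=5 tape=xxyzz[_]yy_   (Q,_)→(Q,_,L)
state=Q head=4 tape=xxyz[z]_yy_   (Q,z)→(Q,y,L)
state=Q head=3 tape=xxy[z]y_yy_   (Q,z)→(Q,y,L)
state=Q head=2 tape=xx[y]yy_yy_   (Q,y)→(R,z,R)
state=R head=3 tape=xxz[y]y_yy_   (R,y)→(S,x,R)
state=S head=4 tape=xxzx[y]_yy_   (S,y)→(R,z,L)
state=R head=3 tape=xxz[x]z_yy_   (R,x)→(S,_,R)
state=S head=4 tape=xxz_[z]_yy_   (S,z)→(R,x,R)
state=R head=5 tape=xxz_x[_]yy_   (R,_)→(Q,_,R)
state=Q head=6 tape=xxz_x_[y]y_   (Q,y)→(R,z,R)
state=R head=7 tape=xxz_x_z[y]_   (R,y)→(S,x,R)
state=S head=8 tape=xxz_x_zx[_]   (S,_)→(S,y,L)
state=S head=7 tape=xxz_x_z[x]y
M halts after 26 transitions.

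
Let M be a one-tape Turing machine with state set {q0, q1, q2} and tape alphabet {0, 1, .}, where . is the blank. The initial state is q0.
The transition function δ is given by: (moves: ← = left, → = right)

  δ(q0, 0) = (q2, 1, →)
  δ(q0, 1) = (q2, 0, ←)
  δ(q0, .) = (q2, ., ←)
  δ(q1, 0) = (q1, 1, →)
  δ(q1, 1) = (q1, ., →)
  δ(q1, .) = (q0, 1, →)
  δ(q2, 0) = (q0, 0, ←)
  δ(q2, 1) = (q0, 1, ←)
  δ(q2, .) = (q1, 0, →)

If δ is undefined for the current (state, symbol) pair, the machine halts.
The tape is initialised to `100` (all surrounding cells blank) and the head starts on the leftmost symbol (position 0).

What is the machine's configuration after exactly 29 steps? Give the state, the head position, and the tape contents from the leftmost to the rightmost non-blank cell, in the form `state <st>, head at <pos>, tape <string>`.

q0 | ....[1]00..   read 1 → write 0, move ←, go to q2
q2 | ...[.]000..   read . → write 0, move →, go to q1
q1 | ...0[0]00..   read 0 → write 1, move →, go to q1
q1 | ...01[0]0..   read 0 → write 1, move →, go to q1
q1 | ...011[0]..   read 0 → write 1, move →, go to q1
q1 | ...0111[.].   read . → write 1, move →, go to q0
q0 | ...01111[.]   read . → write ., move ←, go to q2
q2 | ...0111[1].   read 1 → write 1, move ←, go to q0
q0 | ...011[1]1.   read 1 → write 0, move ←, go to q2
q2 | ...01[1]01.   read 1 → write 1, move ←, go to q0
q0 | ...0[1]101.   read 1 → write 0, move ←, go to q2
q2 | ...[0]0101.   read 0 → write 0, move ←, go to q0
q0 | ..[.]00101.   read . → write ., move ←, go to q2
q2 | .[.].00101.   read . → write 0, move →, go to q1
q1 | .0[.]00101.   read . → write 1, move →, go to q0
q0 | .01[0]0101.   read 0 → write 1, move →, go to q2
q2 | .011[0]101.   read 0 → write 0, move ←, go to q0
q0 | .01[1]0101.   read 1 → write 0, move ←, go to q2
q2 | .0[1]00101.   read 1 → write 1, move ←, go to q0
q0 | .[0]100101.   read 0 → write 1, move →, go to q2
q2 | .1[1]00101.   read 1 → write 1, move ←, go to q0
q0 | .[1]100101.   read 1 → write 0, move ←, go to q2
q2 | [.]0100101.   read . → write 0, move →, go to q1
q1 | 0[0]100101.   read 0 → write 1, move →, go to q1
q1 | 01[1]00101.   read 1 → write ., move →, go to q1
q1 | 01.[0]0101.   read 0 → write 1, move →, go to q1
q1 | 01.1[0]101.   read 0 → write 1, move →, go to q1
q1 | 01.11[1]01.   read 1 → write ., move →, go to q1
q1 | 01.11.[0]1.   read 0 → write 1, move →, go to q1
q1 | 01.11.1[1].
After 29 steps: state q1, head at 3, tape 01.11.11.

state q1, head at 3, tape 01.11.11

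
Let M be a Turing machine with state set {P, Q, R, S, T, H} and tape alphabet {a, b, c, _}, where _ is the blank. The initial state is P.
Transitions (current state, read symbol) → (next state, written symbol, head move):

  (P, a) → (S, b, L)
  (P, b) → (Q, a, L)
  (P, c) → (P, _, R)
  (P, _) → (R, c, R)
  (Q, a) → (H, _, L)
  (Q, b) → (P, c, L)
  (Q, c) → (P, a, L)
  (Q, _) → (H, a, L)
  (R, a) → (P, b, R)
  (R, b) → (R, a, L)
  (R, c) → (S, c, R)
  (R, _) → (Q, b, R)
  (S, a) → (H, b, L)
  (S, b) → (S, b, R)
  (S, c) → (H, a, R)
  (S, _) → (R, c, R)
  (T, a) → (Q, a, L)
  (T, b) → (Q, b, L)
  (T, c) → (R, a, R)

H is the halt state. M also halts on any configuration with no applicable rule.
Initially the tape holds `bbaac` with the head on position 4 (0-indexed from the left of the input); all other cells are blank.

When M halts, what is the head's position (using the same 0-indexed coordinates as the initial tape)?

P | bbaa[c]___   read c → write _, move R, go to P
P | bbaa_[_]__   read _ → write c, move R, go to R
R | bbaa_c[_]_   read _ → write b, move R, go to Q
Q | bbaa_cb[_]   read _ → write a, move L, go to H
H | bbaa_c[b]a
At halt the head is at cell 6.

6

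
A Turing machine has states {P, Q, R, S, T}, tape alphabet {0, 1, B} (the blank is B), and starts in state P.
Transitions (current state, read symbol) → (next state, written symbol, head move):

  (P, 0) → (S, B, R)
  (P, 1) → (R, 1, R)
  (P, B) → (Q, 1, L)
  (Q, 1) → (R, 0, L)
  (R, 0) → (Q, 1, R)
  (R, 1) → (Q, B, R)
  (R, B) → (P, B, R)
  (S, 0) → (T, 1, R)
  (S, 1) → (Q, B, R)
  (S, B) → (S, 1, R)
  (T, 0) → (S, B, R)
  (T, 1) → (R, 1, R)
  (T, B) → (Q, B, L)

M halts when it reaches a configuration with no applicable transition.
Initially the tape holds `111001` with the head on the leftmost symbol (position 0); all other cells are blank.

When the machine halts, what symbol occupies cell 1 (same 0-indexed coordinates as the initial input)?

B

P | [1]11001B   read 1 → write 1, move R, go to R
R | 1[1]1001B   read 1 → write B, move R, go to Q
Q | 1B[1]001B   read 1 → write 0, move L, go to R
R | 1[B]0001B   read B → write B, move R, go to P
P | 1B[0]001B   read 0 → write B, move R, go to S
S | 1BB[0]01B   read 0 → write 1, move R, go to T
T | 1BB1[0]1B   read 0 → write B, move R, go to S
S | 1BB1B[1]B   read 1 → write B, move R, go to Q
Q | 1BB1BB[B]
Cell 1 holds B when M halts.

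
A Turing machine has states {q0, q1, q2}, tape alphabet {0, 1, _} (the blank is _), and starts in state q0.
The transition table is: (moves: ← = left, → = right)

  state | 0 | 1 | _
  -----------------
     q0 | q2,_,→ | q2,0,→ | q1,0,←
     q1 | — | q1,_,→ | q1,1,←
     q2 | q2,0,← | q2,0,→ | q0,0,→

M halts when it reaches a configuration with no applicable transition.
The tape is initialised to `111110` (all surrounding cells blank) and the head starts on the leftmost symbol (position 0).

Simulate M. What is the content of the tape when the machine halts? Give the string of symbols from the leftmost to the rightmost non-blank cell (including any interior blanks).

q0 | _[1]11110__   read 1 → write 0, move →, go to q2
q2 | _0[1]1110__   read 1 → write 0, move →, go to q2
q2 | _00[1]110__   read 1 → write 0, move →, go to q2
q2 | _000[1]10__   read 1 → write 0, move →, go to q2
q2 | _0000[1]0__   read 1 → write 0, move →, go to q2
q2 | _00000[0]__   read 0 → write 0, move ←, go to q2
q2 | _0000[0]0__   read 0 → write 0, move ←, go to q2
q2 | _000[0]00__   read 0 → write 0, move ←, go to q2
q2 | _00[0]000__   read 0 → write 0, move ←, go to q2
q2 | _0[0]0000__   read 0 → write 0, move ←, go to q2
q2 | _[0]00000__   read 0 → write 0, move ←, go to q2
q2 | [_]000000__   read _ → write 0, move →, go to q0
q0 | 0[0]00000__   read 0 → write _, move →, go to q2
q2 | 0_[0]0000__   read 0 → write 0, move ←, go to q2
q2 | 0[_]00000__   read _ → write 0, move →, go to q0
q0 | 00[0]0000__   read 0 → write _, move →, go to q2
q2 | 00_[0]000__   read 0 → write 0, move ←, go to q2
q2 | 00[_]0000__   read _ → write 0, move →, go to q0
q0 | 000[0]000__   read 0 → write _, move →, go to q2
q2 | 000_[0]00__   read 0 → write 0, move ←, go to q2
q2 | 000[_]000__   read _ → write 0, move →, go to q0
q0 | 0000[0]00__   read 0 → write _, move →, go to q2
q2 | 0000_[0]0__   read 0 → write 0, move ←, go to q2
q2 | 0000[_]00__   read _ → write 0, move →, go to q0
q0 | 00000[0]0__   read 0 → write _, move →, go to q2
q2 | 00000_[0]__   read 0 → write 0, move ←, go to q2
q2 | 00000[_]0__   read _ → write 0, move →, go to q0
q0 | 000000[0]__   read 0 → write _, move →, go to q2
q2 | 000000_[_]_   read _ → write 0, move →, go to q0
q0 | 000000_0[_]   read _ → write 0, move ←, go to q1
q1 | 000000_[0]0
The non-blank tape span at halt is 000000_00.

000000_00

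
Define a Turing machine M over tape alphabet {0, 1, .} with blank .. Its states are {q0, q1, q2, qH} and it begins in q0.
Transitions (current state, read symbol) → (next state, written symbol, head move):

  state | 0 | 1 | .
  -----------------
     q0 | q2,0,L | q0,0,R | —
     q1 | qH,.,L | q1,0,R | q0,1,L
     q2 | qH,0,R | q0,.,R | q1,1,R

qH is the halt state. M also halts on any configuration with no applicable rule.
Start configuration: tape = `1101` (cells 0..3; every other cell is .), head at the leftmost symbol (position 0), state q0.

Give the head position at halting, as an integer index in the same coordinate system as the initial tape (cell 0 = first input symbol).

q0 | [1]101   read 1 → write 0, move R, go to q0
q0 | 0[1]01   read 1 → write 0, move R, go to q0
q0 | 00[0]1   read 0 → write 0, move L, go to q2
q2 | 0[0]01   read 0 → write 0, move R, go to qH
qH | 00[0]1
At halt the head is at cell 2.

2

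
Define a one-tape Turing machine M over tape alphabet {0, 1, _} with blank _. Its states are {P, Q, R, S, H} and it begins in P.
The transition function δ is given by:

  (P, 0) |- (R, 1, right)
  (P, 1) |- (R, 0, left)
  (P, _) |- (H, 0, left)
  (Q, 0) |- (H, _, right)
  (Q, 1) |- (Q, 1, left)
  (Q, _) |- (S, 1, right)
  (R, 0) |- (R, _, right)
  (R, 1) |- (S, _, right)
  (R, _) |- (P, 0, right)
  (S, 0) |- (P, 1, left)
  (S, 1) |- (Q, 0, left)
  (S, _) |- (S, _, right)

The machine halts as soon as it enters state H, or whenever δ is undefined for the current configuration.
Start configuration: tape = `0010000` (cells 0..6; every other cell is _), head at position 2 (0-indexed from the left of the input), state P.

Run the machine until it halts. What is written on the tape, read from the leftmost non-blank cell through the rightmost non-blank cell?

0______00

P | 00[1]0000__   read 1 → write 0, move left, go to R
R | 0[0]00000__   read 0 → write _, move right, go to R
R | 0_[0]0000__   read 0 → write _, move right, go to R
R | 0__[0]000__   read 0 → write _, move right, go to R
R | 0___[0]00__   read 0 → write _, move right, go to R
R | 0____[0]0__   read 0 → write _, move right, go to R
R | 0_____[0]__   read 0 → write _, move right, go to R
R | 0______[_]_   read _ → write 0, move right, go to P
P | 0______0[_]   read _ → write 0, move left, go to H
H | 0______[0]0
The non-blank tape span at halt is 0______00.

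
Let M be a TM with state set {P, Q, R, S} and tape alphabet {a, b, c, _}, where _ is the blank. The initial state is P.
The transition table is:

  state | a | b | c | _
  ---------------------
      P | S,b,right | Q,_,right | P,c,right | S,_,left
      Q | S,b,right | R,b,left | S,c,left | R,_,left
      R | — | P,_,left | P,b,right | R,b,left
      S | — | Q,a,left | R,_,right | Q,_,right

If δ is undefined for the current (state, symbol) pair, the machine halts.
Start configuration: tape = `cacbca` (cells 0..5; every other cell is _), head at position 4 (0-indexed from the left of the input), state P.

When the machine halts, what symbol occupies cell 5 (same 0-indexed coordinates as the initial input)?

state=P head=4 tape=cacb[c]a__   (P,c)→(P,c,right)
state=P head=5 tape=cacbc[a]__   (P,a)→(S,b,right)
state=S head=6 tape=cacbcb[_]_   (S,_)→(Q,_,right)
state=Q head=7 tape=cacbcb_[_]   (Q,_)→(R,_,left)
state=R head=6 tape=cacbcb[_]_   (R,_)→(R,b,left)
state=R head=5 tape=cacbc[b]b_   (R,b)→(P,_,left)
state=P head=4 tape=cacb[c]_b_   (P,c)→(P,c,right)
state=P head=5 tape=cacbc[_]b_   (P,_)→(S,_,left)
state=S head=4 tape=cacb[c]_b_   (S,c)→(R,_,right)
state=R head=5 tape=cacb_[_]b_   (R,_)→(R,b,left)
state=R head=4 tape=cacb[_]bb_   (R,_)→(R,b,left)
state=R head=3 tape=cac[b]bbb_   (R,b)→(P,_,left)
state=P head=2 tape=ca[c]_bbb_   (P,c)→(P,c,right)
state=P head=3 tape=cac[_]bbb_   (P,_)→(S,_,left)
state=S head=2 tape=ca[c]_bbb_   (S,c)→(R,_,right)
state=R head=3 tape=ca_[_]bbb_   (R,_)→(R,b,left)
state=R head=2 tape=ca[_]bbbb_   (R,_)→(R,b,left)
state=R head=1 tape=c[a]bbbbb_
Cell 5 holds b when M halts.

b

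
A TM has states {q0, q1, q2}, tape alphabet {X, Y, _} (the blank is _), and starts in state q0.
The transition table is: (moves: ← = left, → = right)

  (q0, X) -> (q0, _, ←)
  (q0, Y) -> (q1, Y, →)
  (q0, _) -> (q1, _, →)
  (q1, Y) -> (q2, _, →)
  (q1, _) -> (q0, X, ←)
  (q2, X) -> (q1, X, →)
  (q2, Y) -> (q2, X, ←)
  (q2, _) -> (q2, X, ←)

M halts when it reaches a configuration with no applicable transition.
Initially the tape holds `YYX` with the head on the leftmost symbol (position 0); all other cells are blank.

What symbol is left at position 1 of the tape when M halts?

state=q0 head=0 tape=[Y]YX_   (q0,Y)→(q1,Y,→)
state=q1 head=1 tape=Y[Y]X_   (q1,Y)→(q2,_,→)
state=q2 head=2 tape=Y_[X]_   (q2,X)→(q1,X,→)
state=q1 head=3 tape=Y_X[_]   (q1,_)→(q0,X,←)
state=q0 head=2 tape=Y_[X]X   (q0,X)→(q0,_,←)
state=q0 head=1 tape=Y[_]_X   (q0,_)→(q1,_,→)
state=q1 head=2 tape=Y_[_]X   (q1,_)→(q0,X,←)
state=q0 head=1 tape=Y[_]XX   (q0,_)→(q1,_,→)
state=q1 head=2 tape=Y_[X]X
Cell 1 holds _ when M halts.

_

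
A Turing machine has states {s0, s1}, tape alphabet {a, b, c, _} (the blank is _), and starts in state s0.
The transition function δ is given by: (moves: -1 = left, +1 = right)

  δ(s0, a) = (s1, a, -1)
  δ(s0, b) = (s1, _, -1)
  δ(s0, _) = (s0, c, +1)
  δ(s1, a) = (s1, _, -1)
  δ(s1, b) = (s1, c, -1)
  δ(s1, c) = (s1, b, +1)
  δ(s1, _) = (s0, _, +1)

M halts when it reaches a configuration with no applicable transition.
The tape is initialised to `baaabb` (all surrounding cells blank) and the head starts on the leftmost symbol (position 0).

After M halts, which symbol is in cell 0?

c

state=s0 head=0 tape=_[b]aaabb   (s0,b)→(s1,_,-1)
state=s1 head=-1 tape=[_]_aaabb   (s1,_)→(s0,_,+1)
state=s0 head=0 tape=_[_]aaabb   (s0,_)→(s0,c,+1)
state=s0 head=1 tape=_c[a]aabb   (s0,a)→(s1,a,-1)
state=s1 head=0 tape=_[c]aaabb   (s1,c)→(s1,b,+1)
state=s1 head=1 tape=_b[a]aabb   (s1,a)→(s1,_,-1)
state=s1 head=0 tape=_[b]_aabb   (s1,b)→(s1,c,-1)
state=s1 head=-1 tape=[_]c_aabb   (s1,_)→(s0,_,+1)
state=s0 head=0 tape=_[c]_aabb
Cell 0 holds c when M halts.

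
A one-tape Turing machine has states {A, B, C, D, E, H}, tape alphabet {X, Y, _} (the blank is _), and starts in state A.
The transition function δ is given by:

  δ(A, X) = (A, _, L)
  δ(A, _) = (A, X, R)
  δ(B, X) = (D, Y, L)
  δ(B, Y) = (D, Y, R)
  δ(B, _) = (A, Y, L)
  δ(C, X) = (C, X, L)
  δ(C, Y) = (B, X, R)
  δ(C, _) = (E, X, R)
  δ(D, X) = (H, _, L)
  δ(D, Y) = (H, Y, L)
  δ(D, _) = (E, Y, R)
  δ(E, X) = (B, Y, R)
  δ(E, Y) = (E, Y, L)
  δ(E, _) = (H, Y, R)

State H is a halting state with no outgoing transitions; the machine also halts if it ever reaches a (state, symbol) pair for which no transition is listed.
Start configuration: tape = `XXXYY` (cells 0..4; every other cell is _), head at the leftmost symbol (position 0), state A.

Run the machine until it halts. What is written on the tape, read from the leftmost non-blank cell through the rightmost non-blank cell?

XXXXXXYY

state=A head=0 tape=___[X]XXYY   (A,X)→(A,_,L)
state=A head=-1 tape=__[_]_XXYY   (A,_)→(A,X,R)
state=A head=0 tape=__X[_]XXYY   (A,_)→(A,X,R)
state=A head=1 tape=__XX[X]XYY   (A,X)→(A,_,L)
state=A head=0 tape=__X[X]_XYY   (A,X)→(A,_,L)
state=A head=-1 tape=__[X]__XYY   (A,X)→(A,_,L)
state=A head=-2 tape=_[_]___XYY   (A,_)→(A,X,R)
state=A head=-1 tape=_X[_]__XYY   (A,_)→(A,X,R)
state=A head=0 tape=_XX[_]_XYY   (A,_)→(A,X,R)
state=A head=1 tape=_XXX[_]XYY   (A,_)→(A,X,R)
state=A head=2 tape=_XXXX[X]YY   (A,X)→(A,_,L)
state=A head=1 tape=_XXX[X]_YY   (A,X)→(A,_,L)
state=A head=0 tape=_XX[X]__YY   (A,X)→(A,_,L)
state=A head=-1 tape=_X[X]___YY   (A,X)→(A,_,L)
state=A head=-2 tape=_[X]____YY   (A,X)→(A,_,L)
state=A head=-3 tape=[_]_____YY   (A,_)→(A,X,R)
state=A head=-2 tape=X[_]____YY   (A,_)→(A,X,R)
state=A head=-1 tape=XX[_]___YY   (A,_)→(A,X,R)
state=A head=0 tape=XXX[_]__YY   (A,_)→(A,X,R)
state=A head=1 tape=XXXX[_]_YY   (A,_)→(A,X,R)
state=A head=2 tape=XXXXX[_]YY   (A,_)→(A,X,R)
state=A head=3 tape=XXXXXX[Y]Y
The non-blank tape span at halt is XXXXXXYY.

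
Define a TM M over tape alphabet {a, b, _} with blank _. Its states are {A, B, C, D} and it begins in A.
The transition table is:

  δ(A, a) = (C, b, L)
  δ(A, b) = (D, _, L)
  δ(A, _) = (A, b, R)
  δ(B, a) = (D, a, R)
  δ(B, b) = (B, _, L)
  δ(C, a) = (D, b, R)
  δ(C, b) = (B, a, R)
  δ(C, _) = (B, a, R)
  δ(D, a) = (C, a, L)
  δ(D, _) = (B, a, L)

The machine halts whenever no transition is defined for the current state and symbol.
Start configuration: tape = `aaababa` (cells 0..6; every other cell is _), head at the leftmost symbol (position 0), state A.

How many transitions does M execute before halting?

21

A | _[a]aababa   read a → write b, move L, go to C
C | [_]baababa   read _ → write a, move R, go to B
B | a[b]aababa   read b → write _, move L, go to B
B | [a]_aababa   read a → write a, move R, go to D
D | a[_]aababa   read _ → write a, move L, go to B
B | [a]aaababa   read a → write a, move R, go to D
D | a[a]aababa   read a → write a, move L, go to C
C | [a]aaababa   read a → write b, move R, go to D
D | b[a]aababa   read a → write a, move L, go to C
C | [b]aaababa   read b → write a, move R, go to B
B | a[a]aababa   read a → write a, move R, go to D
D | aa[a]ababa   read a → write a, move L, go to C
C | a[a]aababa   read a → write b, move R, go to D
D | ab[a]ababa   read a → write a, move L, go to C
C | a[b]aababa   read b → write a, move R, go to B
B | aa[a]ababa   read a → write a, move R, go to D
D | aaa[a]baba   read a → write a, move L, go to C
C | aa[a]ababa   read a → write b, move R, go to D
D | aab[a]baba   read a → write a, move L, go to C
C | aa[b]ababa   read b → write a, move R, go to B
B | aaa[a]baba   read a → write a, move R, go to D
D | aaaa[b]aba
M halts after 21 transitions.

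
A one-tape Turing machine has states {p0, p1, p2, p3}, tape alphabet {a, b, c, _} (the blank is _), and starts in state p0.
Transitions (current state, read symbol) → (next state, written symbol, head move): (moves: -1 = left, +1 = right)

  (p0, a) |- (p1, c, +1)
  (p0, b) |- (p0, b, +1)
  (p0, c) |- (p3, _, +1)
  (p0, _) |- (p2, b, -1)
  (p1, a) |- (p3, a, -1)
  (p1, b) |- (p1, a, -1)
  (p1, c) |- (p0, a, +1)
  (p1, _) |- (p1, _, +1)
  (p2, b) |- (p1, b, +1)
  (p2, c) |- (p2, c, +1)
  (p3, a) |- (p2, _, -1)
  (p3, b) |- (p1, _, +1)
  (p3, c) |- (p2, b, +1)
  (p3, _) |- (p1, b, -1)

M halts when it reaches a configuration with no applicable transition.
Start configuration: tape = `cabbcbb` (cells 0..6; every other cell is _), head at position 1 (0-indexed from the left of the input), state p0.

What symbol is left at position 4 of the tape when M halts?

state=p0 head=1 tape=c[a]bbcbb_   (p0,a)→(p1,c,+1)
state=p1 head=2 tape=cc[b]bcbb_   (p1,b)→(p1,a,-1)
state=p1 head=1 tape=c[c]abcbb_   (p1,c)→(p0,a,+1)
state=p0 head=2 tape=ca[a]bcbb_   (p0,a)→(p1,c,+1)
state=p1 head=3 tape=cac[b]cbb_   (p1,b)→(p1,a,-1)
state=p1 head=2 tape=ca[c]acbb_   (p1,c)→(p0,a,+1)
state=p0 head=3 tape=caa[a]cbb_   (p0,a)→(p1,c,+1)
state=p1 head=4 tape=caac[c]bb_   (p1,c)→(p0,a,+1)
state=p0 head=5 tape=caaca[b]b_   (p0,b)→(p0,b,+1)
state=p0 head=6 tape=caacab[b]_   (p0,b)→(p0,b,+1)
state=p0 head=7 tape=caacabb[_]   (p0,_)→(p2,b,-1)
state=p2 head=6 tape=caacab[b]b   (p2,b)→(p1,b,+1)
state=p1 head=7 tape=caacabb[b]   (p1,b)→(p1,a,-1)
state=p1 head=6 tape=caacab[b]a   (p1,b)→(p1,a,-1)
state=p1 head=5 tape=caaca[b]aa   (p1,b)→(p1,a,-1)
state=p1 head=4 tape=caac[a]aaa   (p1,a)→(p3,a,-1)
state=p3 head=3 tape=caa[c]aaaa   (p3,c)→(p2,b,+1)
state=p2 head=4 tape=caab[a]aaa
Cell 4 holds a when M halts.

a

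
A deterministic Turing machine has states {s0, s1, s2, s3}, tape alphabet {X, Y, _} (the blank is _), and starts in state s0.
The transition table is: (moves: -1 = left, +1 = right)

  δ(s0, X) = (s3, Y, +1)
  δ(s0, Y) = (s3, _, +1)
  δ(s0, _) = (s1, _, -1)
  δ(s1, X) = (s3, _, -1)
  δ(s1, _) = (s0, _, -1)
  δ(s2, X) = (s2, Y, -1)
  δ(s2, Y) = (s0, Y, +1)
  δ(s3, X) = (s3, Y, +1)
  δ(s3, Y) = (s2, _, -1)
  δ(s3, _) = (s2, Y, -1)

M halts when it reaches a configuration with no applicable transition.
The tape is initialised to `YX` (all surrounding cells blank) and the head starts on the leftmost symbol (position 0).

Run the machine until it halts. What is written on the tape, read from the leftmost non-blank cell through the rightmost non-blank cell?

state=s0 head=0 tape=[Y]X__   (s0,Y)→(s3,_,+1)
state=s3 head=1 tape=_[X]__   (s3,X)→(s3,Y,+1)
state=s3 head=2 tape=_Y[_]_   (s3,_)→(s2,Y,-1)
state=s2 head=1 tape=_[Y]Y_   (s2,Y)→(s0,Y,+1)
state=s0 head=2 tape=_Y[Y]_   (s0,Y)→(s3,_,+1)
state=s3 head=3 tape=_Y_[_]   (s3,_)→(s2,Y,-1)
state=s2 head=2 tape=_Y[_]Y
The non-blank tape span at halt is Y_Y.

Y_Y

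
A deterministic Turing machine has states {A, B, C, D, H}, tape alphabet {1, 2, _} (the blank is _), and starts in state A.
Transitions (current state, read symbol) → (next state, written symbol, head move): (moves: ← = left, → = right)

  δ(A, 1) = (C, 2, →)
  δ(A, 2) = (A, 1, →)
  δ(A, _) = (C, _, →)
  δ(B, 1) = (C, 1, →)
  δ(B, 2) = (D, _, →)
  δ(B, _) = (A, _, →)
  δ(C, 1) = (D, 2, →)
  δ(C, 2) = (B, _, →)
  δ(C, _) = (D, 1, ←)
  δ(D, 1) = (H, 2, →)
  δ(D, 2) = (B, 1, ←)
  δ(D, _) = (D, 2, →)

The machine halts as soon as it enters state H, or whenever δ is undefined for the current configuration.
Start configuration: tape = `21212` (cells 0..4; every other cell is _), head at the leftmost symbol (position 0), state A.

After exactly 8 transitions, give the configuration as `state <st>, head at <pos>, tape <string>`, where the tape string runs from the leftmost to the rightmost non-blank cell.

state D, head at 6, tape 12_1___1

A | [2]1212___   read 2 → write 1, move →, go to A
A | 1[1]212___   read 1 → write 2, move →, go to C
C | 12[2]12___   read 2 → write _, move →, go to B
B | 12_[1]2___   read 1 → write 1, move →, go to C
C | 12_1[2]___   read 2 → write _, move →, go to B
B | 12_1_[_]__   read _ → write _, move →, go to A
A | 12_1__[_]_   read _ → write _, move →, go to C
C | 12_1___[_]   read _ → write 1, move ←, go to D
D | 12_1__[_]1
After 8 steps: state D, head at 6, tape 12_1___1.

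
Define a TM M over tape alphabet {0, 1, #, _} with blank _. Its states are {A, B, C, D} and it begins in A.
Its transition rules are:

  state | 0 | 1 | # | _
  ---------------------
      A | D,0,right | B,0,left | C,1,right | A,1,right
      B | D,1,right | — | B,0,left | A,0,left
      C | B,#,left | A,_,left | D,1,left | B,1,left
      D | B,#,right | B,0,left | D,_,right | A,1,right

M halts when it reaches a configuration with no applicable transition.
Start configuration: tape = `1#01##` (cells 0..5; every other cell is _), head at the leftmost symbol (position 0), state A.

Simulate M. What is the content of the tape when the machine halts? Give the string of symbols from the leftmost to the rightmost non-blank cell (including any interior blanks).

state=A head=0 tape=__[1]#01##   (A,1)→(B,0,left)
state=B head=-1 tape=_[_]0#01##   (B,_)→(A,0,left)
state=A head=-2 tape=[_]00#01##   (A,_)→(A,1,right)
state=A head=-1 tape=1[0]0#01##   (A,0)→(D,0,right)
state=D head=0 tape=10[0]#01##   (D,0)→(B,#,right)
state=B head=1 tape=10#[#]01##   (B,#)→(B,0,left)
state=B head=0 tape=10[#]001##   (B,#)→(B,0,left)
state=B head=-1 tape=1[0]0001##   (B,0)→(D,1,right)
state=D head=0 tape=11[0]001##   (D,0)→(B,#,right)
state=B head=1 tape=11#[0]01##   (B,0)→(D,1,right)
state=D head=2 tape=11#1[0]1##   (D,0)→(B,#,right)
state=B head=3 tape=11#1#[1]##
The non-blank tape span at halt is 11#1#1##.

11#1#1##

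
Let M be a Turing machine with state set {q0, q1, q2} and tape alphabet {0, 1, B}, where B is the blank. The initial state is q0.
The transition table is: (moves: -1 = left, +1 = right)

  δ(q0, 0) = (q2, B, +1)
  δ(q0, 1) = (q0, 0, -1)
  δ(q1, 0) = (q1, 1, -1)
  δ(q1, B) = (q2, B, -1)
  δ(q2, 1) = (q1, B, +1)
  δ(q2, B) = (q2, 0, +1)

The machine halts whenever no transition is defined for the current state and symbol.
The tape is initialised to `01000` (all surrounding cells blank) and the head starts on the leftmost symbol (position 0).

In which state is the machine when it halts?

q0 | [0]1000   read 0 → write B, move +1, go to q2
q2 | B[1]000   read 1 → write B, move +1, go to q1
q1 | BB[0]00   read 0 → write 1, move -1, go to q1
q1 | B[B]100   read B → write B, move -1, go to q2
q2 | [B]B100   read B → write 0, move +1, go to q2
q2 | 0[B]100   read B → write 0, move +1, go to q2
q2 | 00[1]00   read 1 → write B, move +1, go to q1
q1 | 00B[0]0   read 0 → write 1, move -1, go to q1
q1 | 00[B]10   read B → write B, move -1, go to q2
q2 | 0[0]B10
No transition is defined for (q2, 0); M halts in state q2.

q2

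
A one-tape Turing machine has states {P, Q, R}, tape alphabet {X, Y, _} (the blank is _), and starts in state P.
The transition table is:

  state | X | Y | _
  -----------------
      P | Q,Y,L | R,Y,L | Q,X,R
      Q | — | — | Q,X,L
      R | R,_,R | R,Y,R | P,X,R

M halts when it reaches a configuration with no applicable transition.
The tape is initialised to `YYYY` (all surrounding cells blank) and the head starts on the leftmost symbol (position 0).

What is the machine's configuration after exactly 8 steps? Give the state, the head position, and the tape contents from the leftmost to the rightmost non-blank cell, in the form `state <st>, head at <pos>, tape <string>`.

state R, head at 4, tape YYYY

P | _[Y]YYY_   read Y → write Y, move L, go to R
R | [_]YYYY_   read _ → write X, move R, go to P
P | X[Y]YYY_   read Y → write Y, move L, go to R
R | [X]YYYY_   read X → write _, move R, go to R
R | _[Y]YYY_   read Y → write Y, move R, go to R
R | _Y[Y]YY_   read Y → write Y, move R, go to R
R | _YY[Y]Y_   read Y → write Y, move R, go to R
R | _YYY[Y]_   read Y → write Y, move R, go to R
R | _YYYY[_]
After 8 steps: state R, head at 4, tape YYYY.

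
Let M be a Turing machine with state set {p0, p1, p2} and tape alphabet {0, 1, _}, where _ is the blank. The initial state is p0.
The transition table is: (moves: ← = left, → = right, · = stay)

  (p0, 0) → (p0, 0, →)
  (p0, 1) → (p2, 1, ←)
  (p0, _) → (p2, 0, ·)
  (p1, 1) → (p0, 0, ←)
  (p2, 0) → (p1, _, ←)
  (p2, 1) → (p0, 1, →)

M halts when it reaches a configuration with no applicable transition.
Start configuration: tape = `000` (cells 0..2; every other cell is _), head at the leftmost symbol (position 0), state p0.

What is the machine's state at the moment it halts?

p0 | [0]00_   read 0 → write 0, move →, go to p0
p0 | 0[0]0_   read 0 → write 0, move →, go to p0
p0 | 00[0]_   read 0 → write 0, move →, go to p0
p0 | 000[_]   read _ → write 0, move ·, go to p2
p2 | 000[0]   read 0 → write _, move ←, go to p1
p1 | 00[0]_
No transition is defined for (p1, 0); M halts in state p1.

p1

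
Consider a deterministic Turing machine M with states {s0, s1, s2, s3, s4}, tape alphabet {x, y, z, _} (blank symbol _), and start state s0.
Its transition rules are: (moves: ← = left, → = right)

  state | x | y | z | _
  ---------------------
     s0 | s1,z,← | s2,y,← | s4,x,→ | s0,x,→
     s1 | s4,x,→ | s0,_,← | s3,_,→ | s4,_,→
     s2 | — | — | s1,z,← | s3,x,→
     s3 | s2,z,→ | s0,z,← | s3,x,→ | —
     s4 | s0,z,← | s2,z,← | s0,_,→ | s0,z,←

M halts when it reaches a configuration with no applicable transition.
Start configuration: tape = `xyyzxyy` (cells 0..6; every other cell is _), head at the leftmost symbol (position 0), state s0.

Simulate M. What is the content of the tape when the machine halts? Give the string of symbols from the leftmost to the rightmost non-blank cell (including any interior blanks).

s0 | _[x]yyzxyy   read x → write z, move ←, go to s1
s1 | [_]zyyzxyy   read _ → write _, move →, go to s4
s4 | _[z]yyzxyy   read z → write _, move →, go to s0
s0 | __[y]yzxyy   read y → write y, move ←, go to s2
s2 | _[_]yyzxyy   read _ → write x, move →, go to s3
s3 | _x[y]yzxyy   read y → write z, move ←, go to s0
s0 | _[x]zyzxyy   read x → write z, move ←, go to s1
s1 | [_]zzyzxyy   read _ → write _, move →, go to s4
s4 | _[z]zyzxyy   read z → write _, move →, go to s0
s0 | __[z]yzxyy   read z → write x, move →, go to s4
s4 | __x[y]zxyy   read y → write z, move ←, go to s2
s2 | __[x]zzxyy
The non-blank tape span at halt is xzzxyy.

xzzxyy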